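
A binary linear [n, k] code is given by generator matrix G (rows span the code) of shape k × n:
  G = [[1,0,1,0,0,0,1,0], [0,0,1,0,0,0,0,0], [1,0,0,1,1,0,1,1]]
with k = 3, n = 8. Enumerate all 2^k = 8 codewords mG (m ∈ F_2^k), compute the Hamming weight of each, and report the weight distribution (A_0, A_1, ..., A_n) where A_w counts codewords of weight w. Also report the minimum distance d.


Weight distribution: A_0 = 1, A_1 = 1, A_2 = 1, A_3 = 2, A_4 = 1, A_5 = 1, A_6 = 1. Minimum distance d = 1.

Enumerate all 2^3 = 8 messages m ∈ F_2^3.
For each, compute codeword c = mG in F_2^8, then tally its weight.
  m = 000 → c = 00000000, weight = 0.
  m = 100 → c = 10100010, weight = 3.
  m = 010 → c = 00100000, weight = 1.
  m = 110 → c = 10000010, weight = 2.
  m = 001 → c = 10011011, weight = 5.
  m = 101 → c = 00111001, weight = 4.
  m = 011 → c = 10111011, weight = 6.
  m = 111 → c = 00011001, weight = 3.
Tally weights:
  weight 0: 1 codewords.
  weight 1: 1 codewords.
  weight 2: 1 codewords.
  weight 3: 2 codewords.
  weight 4: 1 codewords.
  weight 5: 1 codewords.
  weight 6: 1 codewords.
Minimum distance d = smallest w > 0 with A_w > 0 = 1.
Sanity: Σ A_w = 8 = 2^3 = 8 ✓.


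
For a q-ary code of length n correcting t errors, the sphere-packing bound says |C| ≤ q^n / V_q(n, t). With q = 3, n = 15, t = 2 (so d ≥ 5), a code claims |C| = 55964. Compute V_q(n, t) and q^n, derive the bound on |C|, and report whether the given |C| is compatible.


V_q(n, t) = 451, q^n = 14348907, Hamming bound = 31815, |C| = 55964 > bound (violated).

Step 1: Compute V_q(n, t) = Σ_{j=0}^2 C(n, j) (q−1)^j.
  j = 0: C(15,0)·(2)^0 = 1·1 = 1.
  j = 1: C(15,1)·(2)^1 = 15·2 = 30.
  j = 2: C(15,2)·(2)^2 = 105·4 = 420.
  V_q(n, t) = 1 + 30 + 420 = 451.
Step 2: q^n = 3^15 = 14348907.
Step 3: Hamming bound ⌊q^n / V_q(n,t)⌋ = ⌊14348907/451⌋ = 31815.
Step 4: Compare |C| = 55964 to 31815: violated.
The claimed |C| lies above the Hamming bound, so no 3-ary code of length 15 with d ≥ 5 can have 55964 codewords.


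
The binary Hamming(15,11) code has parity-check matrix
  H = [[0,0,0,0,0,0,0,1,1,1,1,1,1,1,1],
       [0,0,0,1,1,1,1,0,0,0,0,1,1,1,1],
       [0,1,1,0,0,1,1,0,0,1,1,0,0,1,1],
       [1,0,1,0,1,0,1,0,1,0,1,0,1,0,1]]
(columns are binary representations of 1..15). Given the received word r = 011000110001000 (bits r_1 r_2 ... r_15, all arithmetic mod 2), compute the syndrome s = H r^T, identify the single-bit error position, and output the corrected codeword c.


s = (0, 0, 1, 0)^T, error position = 2, corrected codeword c = 001000110001000

Compute s = H r^T mod 2 one row at a time:
  s_1 = 1 + 0 + 0 + 0 + 1 + 0 + 0 + 0 = 2 ≡ 0 (mod 2).
  s_2 = 0 + 0 + 0 + 1 + 1 + 0 + 0 + 0 = 2 ≡ 0 (mod 2).
  s_3 = 1 + 1 + 0 + 1 + 0 + 0 + 0 + 0 = 3 ≡ 1 (mod 2).
  s_4 = 0 + 1 + 0 + 1 + 0 + 0 + 0 + 0 = 2 ≡ 0 (mod 2).
s = (0, 0, 1, 0)^T — this equals column 2 of H (binary 0010), so error is at position 2.
Correct: flip bit 2 of r = 011000110001000 to get c = 001000110001000.


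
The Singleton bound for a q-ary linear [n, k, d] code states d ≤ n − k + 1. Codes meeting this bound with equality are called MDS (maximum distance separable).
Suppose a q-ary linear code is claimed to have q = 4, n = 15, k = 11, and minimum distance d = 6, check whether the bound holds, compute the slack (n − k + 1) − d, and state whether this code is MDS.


Singleton RHS = n − k + 1 = 5, slack = -1, bound violated (no such code; not MDS).

Singleton bound: d ≤ n − k + 1.
Here n = 15, k = 11, so n − k + 1 = 5.
Given d = 6, check d ≤ 5: NO.
Slack = (n − k + 1) − d = -1.
The slack is negative: d = 6 exceeds n − k + 1 = 5 by 1, so the Singleton bound is violated and no linear [15, 11, 6]_4 code can exist. In particular it is not MDS (MDS requires d = n − k + 1 exactly).
Description: the claimed parameters are [15, 11, 6]_4; such a code would be impossible (violates the Singleton bound).


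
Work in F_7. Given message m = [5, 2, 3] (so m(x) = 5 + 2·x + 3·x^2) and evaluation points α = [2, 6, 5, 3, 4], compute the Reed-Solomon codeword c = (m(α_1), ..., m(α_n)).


c = [0, 6, 6, 3, 5]

Message polynomial: m(x) = 5 + 2·x + 3·x^2 (mod 7).
For each evaluation point α_i, compute m(α_i) mod 7:
  α_1 = 2: Horner steps 3 → 1 → 0, so m(2) = 0.
  α_2 = 6: Horner steps 3 → 6 → 6, so m(6) = 6.
  α_3 = 5: Horner steps 3 → 3 → 6, so m(5) = 6.
  α_4 = 3: Horner steps 3 → 4 → 3, so m(3) = 3.
  α_5 = 4: Horner steps 3 → 0 → 5, so m(4) = 5.
Codeword c = [0, 6, 6, 3, 5] ∈ F_7^5.


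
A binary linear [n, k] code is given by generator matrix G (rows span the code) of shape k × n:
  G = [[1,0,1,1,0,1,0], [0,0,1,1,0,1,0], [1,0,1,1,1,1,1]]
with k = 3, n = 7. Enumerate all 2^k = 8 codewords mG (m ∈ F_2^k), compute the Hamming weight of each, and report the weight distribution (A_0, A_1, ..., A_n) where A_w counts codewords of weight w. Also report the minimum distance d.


Weight distribution: A_0 = 1, A_1 = 1, A_2 = 1, A_3 = 2, A_4 = 1, A_5 = 1, A_6 = 1. Minimum distance d = 1.

Enumerate all 2^3 = 8 messages m ∈ F_2^3.
For each, compute codeword c = mG in F_2^7, then tally its weight.
  m = 000 → c = 0000000, weight = 0.
  m = 100 → c = 1011010, weight = 4.
  m = 010 → c = 0011010, weight = 3.
  m = 110 → c = 1000000, weight = 1.
  m = 001 → c = 1011111, weight = 6.
  m = 101 → c = 0000101, weight = 2.
  m = 011 → c = 1000101, weight = 3.
  m = 111 → c = 0011111, weight = 5.
Tally weights:
  weight 0: 1 codewords.
  weight 1: 1 codewords.
  weight 2: 1 codewords.
  weight 3: 2 codewords.
  weight 4: 1 codewords.
  weight 5: 1 codewords.
  weight 6: 1 codewords.
Minimum distance d = smallest w > 0 with A_w > 0 = 1.
Sanity: Σ A_w = 8 = 2^3 = 8 ✓.


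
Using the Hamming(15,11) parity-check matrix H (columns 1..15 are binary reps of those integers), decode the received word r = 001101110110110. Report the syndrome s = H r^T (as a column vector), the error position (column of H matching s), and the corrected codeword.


s = (1, 1, 0, 0)^T, error position = 12, corrected codeword c = 001101110111110

Compute s = H r^T mod 2 one row at a time:
  s_1 = 1 + 0 + 1 + 1 + 0 + 1 + 1 + 0 = 5 ≡ 1 (mod 2).
  s_2 = 1 + 0 + 1 + 1 + 0 + 1 + 1 + 0 = 5 ≡ 1 (mod 2).
  s_3 = 0 + 1 + 1 + 1 + 1 + 1 + 1 + 0 = 6 ≡ 0 (mod 2).
  s_4 = 0 + 1 + 0 + 1 + 0 + 1 + 1 + 0 = 4 ≡ 0 (mod 2).
s = (1, 1, 0, 0)^T — this equals column 12 of H (binary 1100), so error is at position 12.
Correct: flip bit 12 of r = 001101110110110 to get c = 001101110111110.


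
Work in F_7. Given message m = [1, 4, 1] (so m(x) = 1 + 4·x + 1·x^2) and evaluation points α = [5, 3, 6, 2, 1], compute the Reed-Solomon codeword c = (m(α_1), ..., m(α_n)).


c = [4, 1, 5, 6, 6]

Message polynomial: m(x) = 1 + 4·x + 1·x^2 (mod 7).
For each evaluation point α_i, compute m(α_i) mod 7:
  α_1 = 5: Horner steps 1 → 2 → 4, so m(5) = 4.
  α_2 = 3: Horner steps 1 → 0 → 1, so m(3) = 1.
  α_3 = 6: Horner steps 1 → 3 → 5, so m(6) = 5.
  α_4 = 2: Horner steps 1 → 6 → 6, so m(2) = 6.
  α_5 = 1: Horner steps 1 → 5 → 6, so m(1) = 6.
Codeword c = [4, 1, 5, 6, 6] ∈ F_7^5.


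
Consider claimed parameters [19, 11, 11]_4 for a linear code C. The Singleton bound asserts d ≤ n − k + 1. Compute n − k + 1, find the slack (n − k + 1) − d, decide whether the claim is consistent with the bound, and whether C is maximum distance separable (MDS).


Singleton RHS = n − k + 1 = 9, slack = -2, bound violated (no such code; not MDS).

Singleton bound: d ≤ n − k + 1.
Here n = 19, k = 11, so n − k + 1 = 9.
Given d = 11, check d ≤ 9: NO.
Slack = (n − k + 1) − d = -2.
The slack is negative: d = 11 exceeds n − k + 1 = 9 by 2, so the Singleton bound is violated and no linear [19, 11, 11]_4 code can exist. In particular it is not MDS (MDS requires d = n − k + 1 exactly).
Description: the claimed parameters are [19, 11, 11]_4; such a code would be impossible (violates the Singleton bound).


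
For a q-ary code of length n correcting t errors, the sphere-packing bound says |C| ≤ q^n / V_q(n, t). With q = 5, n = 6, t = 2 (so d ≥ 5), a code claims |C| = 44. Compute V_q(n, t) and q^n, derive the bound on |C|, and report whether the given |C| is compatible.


V_q(n, t) = 265, q^n = 15625, Hamming bound = 58, |C| = 44 ≤ bound (satisfied).

Step 1: Compute V_q(n, t) = Σ_{j=0}^2 C(n, j) (q−1)^j.
  j = 0: C(6,0)·(4)^0 = 1·1 = 1.
  j = 1: C(6,1)·(4)^1 = 6·4 = 24.
  j = 2: C(6,2)·(4)^2 = 15·16 = 240.
  V_q(n, t) = 1 + 24 + 240 = 265.
Step 2: q^n = 5^6 = 15625.
Step 3: Hamming bound ⌊q^n / V_q(n,t)⌋ = ⌊15625/265⌋ = 58.
Step 4: Compare |C| = 44 to 58: satisfied.
The claimed |C| lies below the Hamming bound.


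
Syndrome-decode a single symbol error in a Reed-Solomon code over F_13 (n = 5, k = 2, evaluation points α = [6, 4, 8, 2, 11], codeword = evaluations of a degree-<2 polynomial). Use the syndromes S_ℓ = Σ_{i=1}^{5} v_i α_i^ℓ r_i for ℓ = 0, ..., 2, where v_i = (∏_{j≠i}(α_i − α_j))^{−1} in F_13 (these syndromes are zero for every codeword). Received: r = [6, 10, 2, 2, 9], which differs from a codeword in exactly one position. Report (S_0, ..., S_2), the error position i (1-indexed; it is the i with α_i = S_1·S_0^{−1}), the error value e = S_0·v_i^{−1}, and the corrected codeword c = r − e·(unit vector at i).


S = (9, 5, 10), error at position 4, error magnitude e = 1, c = [6, 10, 2, 1, 9].

Step 1: column multipliers v_i = (∏_{j≠i}(α_i − α_j))^{−1} mod 13.
  i = 1 (α = 6): (6−4)(6−8)(6−2)(6−11) = 2·(−2)·4·(−5) = 80 ≡ 2, so v_1 = 2^{−1} = 7 (mod 13).
  i = 2 (α = 4): (4−6)(4−8)(4−2)(4−11) = (−2)·(−4)·2·(−7) = −112 ≡ 5, so v_2 = 5^{−1} = 8 (mod 13).
  i = 3 (α = 8): (8−6)(8−4)(8−2)(8−11) = 2·4·6·(−3) = −144 ≡ 12, so v_3 = 12^{−1} = 12 (mod 13).
  i = 4 (α = 2): (2−6)(2−4)(2−8)(2−11) = (−4)·(−2)·(−6)·(−9) = 432 ≡ 3, so v_4 = 3^{−1} = 9 (mod 13).
  i = 5 (α = 11): (11−6)(11−4)(11−8)(11−2) = 5·7·3·9 = 945 ≡ 9, so v_5 = 9^{−1} = 3 (mod 13).
  v = [7, 8, 12, 9, 3].
Step 2: syndromes of r = [6, 10, 2, 2, 9] (all sums mod 13).
  S_0 = Σ v_i r_i = 7·6 + 8·10 + 12·2 + 9·2 + 3·9 = 191 ≡ 9.
  S_1 = Σ v_i α_i r_i = 7·6·6 + 8·4·10 + 12·8·2 + 9·2·2 + 3·11·9 = 1097 ≡ 5.
  α_i^2 mod 13 = [10, 3, 12, 4, 4].
  S_2 = Σ v_i α_i^2 r_i = 7·10·6 + 8·3·10 + 12·12·2 + 9·4·2 + 3·4·9 = 1128 ≡ 10.
  S = (9, 5, 10) ≠ 0, so r is not a codeword (an error is present).
Step 3: locate the error. For a single error e at position i, S_ℓ = v_i·e·α_i^ℓ, so α_err = S_1/S_0.
  S_0^{−1} = 9^{−1} = 3 (mod 13), so α_err = 5·3 = 15 ≡ 2 = α_4. Error position i = 4.
  Consistency check: S_2/S_1 = 10·8 = 80 ≡ 2 = α_err ✓ (single-error assumption holds).
Step 4: error magnitude e = S_0/v_4 = S_0·∏_{j≠4}(α_4 − α_j) = 9·3 = 27 ≡ 1 (mod 13).
Step 5: correct position 4: c_4 = r_4 − e = 2 − 1 ≡ 1 (mod 13). Hence c = [6, 10, 2, 1, 9].
  Check: interpolating c through the α_i gives m(x) = 5 + 11·x (degree < 2) with m(α_i) = c_i for every i, so c is indeed a codeword.


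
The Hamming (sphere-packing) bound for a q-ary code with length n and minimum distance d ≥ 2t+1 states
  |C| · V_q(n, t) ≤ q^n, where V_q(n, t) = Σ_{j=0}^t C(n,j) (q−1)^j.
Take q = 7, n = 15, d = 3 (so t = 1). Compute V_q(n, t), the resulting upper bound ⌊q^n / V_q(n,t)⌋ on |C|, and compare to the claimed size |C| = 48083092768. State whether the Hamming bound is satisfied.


V_q(n, t) = 91, q^n = 4747561509943, Hamming bound = 52171005603, |C| = 48083092768 ≤ bound (satisfied).

Step 1: Compute V_q(n, t) = Σ_{j=0}^1 C(n, j) (q−1)^j.
  j = 0: C(15,0)·(6)^0 = 1·1 = 1.
  j = 1: C(15,1)·(6)^1 = 15·6 = 90.
  V_q(n, t) = 1 + 90 = 91.
Step 2: q^n = 7^15 = 4747561509943.
Step 3: Hamming bound ⌊q^n / V_q(n,t)⌋ = ⌊4747561509943/91⌋ = 52171005603.
Step 4: Compare |C| = 48083092768 to 52171005603: satisfied.
The claimed |C| lies below the Hamming bound.


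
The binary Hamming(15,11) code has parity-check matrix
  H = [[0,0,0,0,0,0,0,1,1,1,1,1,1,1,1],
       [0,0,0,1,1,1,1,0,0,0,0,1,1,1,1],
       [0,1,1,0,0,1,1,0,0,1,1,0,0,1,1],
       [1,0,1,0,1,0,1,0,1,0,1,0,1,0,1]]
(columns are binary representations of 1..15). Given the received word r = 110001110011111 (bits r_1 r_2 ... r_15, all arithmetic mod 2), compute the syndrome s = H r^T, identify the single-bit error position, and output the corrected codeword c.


s = (0, 0, 0, 1)^T, error position = 1, corrected codeword c = 010001110011111

Compute s = H r^T mod 2 one row at a time:
  s_1 = 1 + 0 + 0 + 1 + 1 + 1 + 1 + 1 = 6 ≡ 0 (mod 2).
  s_2 = 0 + 0 + 1 + 1 + 1 + 1 + 1 + 1 = 6 ≡ 0 (mod 2).
  s_3 = 1 + 0 + 1 + 1 + 0 + 1 + 1 + 1 = 6 ≡ 0 (mod 2).
  s_4 = 1 + 0 + 0 + 1 + 0 + 1 + 1 + 1 = 5 ≡ 1 (mod 2).
s = (0, 0, 0, 1)^T — this equals column 1 of H (binary 0001), so error is at position 1.
Correct: flip bit 1 of r = 110001110011111 to get c = 010001110011111.


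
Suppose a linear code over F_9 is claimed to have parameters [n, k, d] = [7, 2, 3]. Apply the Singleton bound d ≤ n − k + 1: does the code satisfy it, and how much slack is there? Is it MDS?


Singleton RHS = n − k + 1 = 6, slack = 3, bound satisfied, not MDS.

Singleton bound: d ≤ n − k + 1.
Here n = 7, k = 2, so n − k + 1 = 6.
Given d = 3, check d ≤ 6: YES.
Slack = (n − k + 1) − d = 3.
The code is NOT MDS (slack = 3 > 0).
Description: the claimed parameters are [7, 2, 3]_9; such a code would be non-MDS.


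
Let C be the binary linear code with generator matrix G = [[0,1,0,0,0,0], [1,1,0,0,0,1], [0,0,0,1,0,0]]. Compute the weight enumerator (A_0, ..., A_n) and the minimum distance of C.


Weight distribution: A_0 = 1, A_1 = 2, A_2 = 2, A_3 = 2, A_4 = 1. Minimum distance d = 1.

Enumerate all 2^3 = 8 messages m ∈ F_2^3.
For each, compute codeword c = mG in F_2^6, then tally its weight.
  m = 000 → c = 000000, weight = 0.
  m = 100 → c = 010000, weight = 1.
  m = 010 → c = 110001, weight = 3.
  m = 110 → c = 100001, weight = 2.
  m = 001 → c = 000100, weight = 1.
  m = 101 → c = 010100, weight = 2.
  m = 011 → c = 110101, weight = 4.
  m = 111 → c = 100101, weight = 3.
Tally weights:
  weight 0: 1 codewords.
  weight 1: 2 codewords.
  weight 2: 2 codewords.
  weight 3: 2 codewords.
  weight 4: 1 codewords.
Minimum distance d = smallest w > 0 with A_w > 0 = 1.
Sanity: Σ A_w = 8 = 2^3 = 8 ✓.


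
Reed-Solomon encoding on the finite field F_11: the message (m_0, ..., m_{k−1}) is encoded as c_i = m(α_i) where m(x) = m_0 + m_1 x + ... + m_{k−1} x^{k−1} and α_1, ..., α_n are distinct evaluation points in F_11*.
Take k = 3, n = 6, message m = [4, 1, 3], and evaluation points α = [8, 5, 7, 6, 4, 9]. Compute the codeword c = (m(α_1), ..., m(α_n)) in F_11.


c = [6, 7, 4, 8, 1, 3]

Message polynomial: m(x) = 4 + 1·x + 3·x^2 (mod 11).
For each evaluation point α_i, compute m(α_i) mod 11:
  α_1 = 8: Horner steps 3 → 3 → 6, so m(8) = 6.
  α_2 = 5: Horner steps 3 → 5 → 7, so m(5) = 7.
  α_3 = 7: Horner steps 3 → 0 → 4, so m(7) = 4.
  α_4 = 6: Horner steps 3 → 8 → 8, so m(6) = 8.
  α_5 = 4: Horner steps 3 → 2 → 1, so m(4) = 1.
  α_6 = 9: Horner steps 3 → 6 → 3, so m(9) = 3.
Codeword c = [6, 7, 4, 8, 1, 3] ∈ F_11^6.


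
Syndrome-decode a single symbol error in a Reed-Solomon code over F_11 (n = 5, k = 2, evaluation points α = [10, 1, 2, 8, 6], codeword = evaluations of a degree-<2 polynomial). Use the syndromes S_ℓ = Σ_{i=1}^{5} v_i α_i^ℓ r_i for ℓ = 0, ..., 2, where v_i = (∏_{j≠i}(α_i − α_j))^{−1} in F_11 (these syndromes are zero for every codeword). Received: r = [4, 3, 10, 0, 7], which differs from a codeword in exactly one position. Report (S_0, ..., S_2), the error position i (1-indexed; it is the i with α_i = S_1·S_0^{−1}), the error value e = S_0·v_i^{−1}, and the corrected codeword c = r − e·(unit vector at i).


S = (4, 4, 4), error at position 2, error magnitude e = 6, c = [4, 8, 10, 0, 7].

Step 1: column multipliers v_i = (∏_{j≠i}(α_i − α_j))^{−1} mod 11.
  i = 1 (α = 10): (10−1)(10−2)(10−8)(10−6) = 9·8·2·4 = 576 ≡ 4, so v_1 = 4^{−1} = 3 (mod 11).
  i = 2 (α = 1): (1−10)(1−2)(1−8)(1−6) = (−9)·(−1)·(−7)·(−5) = 315 ≡ 7, so v_2 = 7^{−1} = 8 (mod 11).
  i = 3 (α = 2): (2−10)(2−1)(2−8)(2−6) = (−8)·1·(−6)·(−4) = −192 ≡ 6, so v_3 = 6^{−1} = 2 (mod 11).
  i = 4 (α = 8): (8−10)(8−1)(8−2)(8−6) = (−2)·7·6·2 = −168 ≡ 8, so v_4 = 8^{−1} = 7 (mod 11).
  i = 5 (α = 6): (6−10)(6−1)(6−2)(6−8) = (−4)·5·4·(−2) = 160 ≡ 6, so v_5 = 6^{−1} = 2 (mod 11).
  v = [3, 8, 2, 7, 2].
Step 2: syndromes of r = [4, 3, 10, 0, 7] (all sums mod 11).
  S_0 = Σ v_i r_i = 3·4 + 8·3 + 2·10 + 7·0 + 2·7 = 70 ≡ 4.
  S_1 = Σ v_i α_i r_i = 3·10·4 + 8·1·3 + 2·2·10 + 7·8·0 + 2·6·7 = 268 ≡ 4.
  α_i^2 mod 11 = [1, 1, 4, 9, 3].
  S_2 = Σ v_i α_i^2 r_i = 3·1·4 + 8·1·3 + 2·4·10 + 7·9·0 + 2·3·7 = 158 ≡ 4.
  S = (4, 4, 4) ≠ 0, so r is not a codeword (an error is present).
Step 3: locate the error. For a single error e at position i, S_ℓ = v_i·e·α_i^ℓ, so α_err = S_1/S_0.
  S_0^{−1} = 4^{−1} = 3 (mod 11), so α_err = 4·3 = 12 ≡ 1 = α_2. Error position i = 2.
  Consistency check: S_2/S_1 = 4·3 = 12 ≡ 1 = α_err ✓ (single-error assumption holds).
Step 4: error magnitude e = S_0/v_2 = S_0·∏_{j≠2}(α_2 − α_j) = 4·7 = 28 ≡ 6 (mod 11).
Step 5: correct position 2: c_2 = r_2 − e = 3 − 6 ≡ 8 (mod 11). Hence c = [4, 8, 10, 0, 7].
  Check: interpolating c through the α_i gives m(x) = 6 + 2·x (degree < 2) with m(α_i) = c_i for every i, so c is indeed a codeword.


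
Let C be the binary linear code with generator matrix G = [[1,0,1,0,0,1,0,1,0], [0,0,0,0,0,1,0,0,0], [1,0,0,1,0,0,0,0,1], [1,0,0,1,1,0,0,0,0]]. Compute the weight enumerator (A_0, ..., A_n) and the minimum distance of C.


Weight distribution: A_0 = 1, A_1 = 1, A_2 = 1, A_3 = 4, A_4 = 5, A_5 = 3, A_6 = 1. Minimum distance d = 1.

Enumerate all 2^4 = 16 messages m ∈ F_2^4.
For each, compute codeword c = mG in F_2^9, then tally its weight.
  m = 0000 → c = 000000000, weight = 0.
  m = 1000 → c = 101001010, weight = 4.
  m = 0100 → c = 000001000, weight = 1.
  m = 1100 → c = 101000010, weight = 3.
  m = 0010 → c = 100100001, weight = 3.
  m = 1010 → c = 001101011, weight = 5.
  m = 0110 → c = 100101001, weight = 4.
  m = 1110 → c = 001100011, weight = 4.
  m = 0001 → c = 100110000, weight = 3.
  m = 1001 → c = 001111010, weight = 5.
  m = 0101 → c = 100111000, weight = 4.
  m = 1101 → c = 001110010, weight = 4.
  m = 0011 → c = 000010001, weight = 2.
  m = 1011 → c = 101011011, weight = 6.
  m = 0111 → c = 000011001, weight = 3.
  m = 1111 → c = 101010011, weight = 5.
Tally weights:
  weight 0: 1 codewords.
  weight 1: 1 codewords.
  weight 2: 1 codewords.
  weight 3: 4 codewords.
  weight 4: 5 codewords.
  weight 5: 3 codewords.
  weight 6: 1 codewords.
Minimum distance d = smallest w > 0 with A_w > 0 = 1.
Sanity: Σ A_w = 16 = 2^4 = 16 ✓.


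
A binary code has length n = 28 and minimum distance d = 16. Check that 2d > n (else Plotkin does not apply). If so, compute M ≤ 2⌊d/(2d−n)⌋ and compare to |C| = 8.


Plotkin bound M ≤ 8; given |C| = 8 ≤ bound (satisfied).

Check applicability: 2d = 32, n = 28.
2d − n = 4 > 0, so Plotkin applies.
Compute d/(2d−n) = 16/4 ≈ 4.0000.
⌊d/(2d−n)⌋ = 4.
Plotkin bound: M ≤ 2·4 = 8.
Given |C| = 8, check: satisfied.
This |C| is at the Plotkin bound.


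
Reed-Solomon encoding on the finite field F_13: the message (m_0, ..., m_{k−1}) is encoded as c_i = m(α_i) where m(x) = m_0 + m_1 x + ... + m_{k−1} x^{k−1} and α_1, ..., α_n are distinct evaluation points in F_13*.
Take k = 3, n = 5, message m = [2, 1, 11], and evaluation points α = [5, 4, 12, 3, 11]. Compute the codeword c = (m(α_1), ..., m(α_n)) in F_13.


c = [9, 0, 12, 0, 5]

Message polynomial: m(x) = 2 + 1·x + 11·x^2 (mod 13).
For each evaluation point α_i, compute m(α_i) mod 13:
  α_1 = 5: Horner steps 11 → 4 → 9, so m(5) = 9.
  α_2 = 4: Horner steps 11 → 6 → 0, so m(4) = 0.
  α_3 = 12: Horner steps 11 → 3 → 12, so m(12) = 12.
  α_4 = 3: Horner steps 11 → 8 → 0, so m(3) = 0.
  α_5 = 11: Horner steps 11 → 5 → 5, so m(11) = 5.
Codeword c = [9, 0, 12, 0, 5] ∈ F_13^5.


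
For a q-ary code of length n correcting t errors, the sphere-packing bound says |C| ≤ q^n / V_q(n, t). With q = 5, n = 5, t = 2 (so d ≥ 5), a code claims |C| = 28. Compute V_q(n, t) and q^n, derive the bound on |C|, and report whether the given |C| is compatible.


V_q(n, t) = 181, q^n = 3125, Hamming bound = 17, |C| = 28 > bound (violated).

Step 1: Compute V_q(n, t) = Σ_{j=0}^2 C(n, j) (q−1)^j.
  j = 0: C(5,0)·(4)^0 = 1·1 = 1.
  j = 1: C(5,1)·(4)^1 = 5·4 = 20.
  j = 2: C(5,2)·(4)^2 = 10·16 = 160.
  V_q(n, t) = 1 + 20 + 160 = 181.
Step 2: q^n = 5^5 = 3125.
Step 3: Hamming bound ⌊q^n / V_q(n,t)⌋ = ⌊3125/181⌋ = 17.
Step 4: Compare |C| = 28 to 17: violated.
The claimed |C| lies above the Hamming bound, so no 5-ary code of length 5 with d ≥ 5 can have 28 codewords.


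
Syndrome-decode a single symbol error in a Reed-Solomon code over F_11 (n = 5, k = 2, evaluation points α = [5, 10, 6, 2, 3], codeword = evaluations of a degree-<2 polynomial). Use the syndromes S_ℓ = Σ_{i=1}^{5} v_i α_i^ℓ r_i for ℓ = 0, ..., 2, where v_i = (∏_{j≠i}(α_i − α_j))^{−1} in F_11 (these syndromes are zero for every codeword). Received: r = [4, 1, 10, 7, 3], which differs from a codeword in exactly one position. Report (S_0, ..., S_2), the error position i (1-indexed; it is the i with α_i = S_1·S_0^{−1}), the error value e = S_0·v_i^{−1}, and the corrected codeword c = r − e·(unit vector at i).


S = (4, 8, 5), error at position 4, error magnitude e = 10, c = [4, 1, 10, 8, 3].

Step 1: column multipliers v_i = (∏_{j≠i}(α_i − α_j))^{−1} mod 11.
  i = 1 (α = 5): (5−10)(5−6)(5−2)(5−3) = (−5)·(−1)·3·2 = 30 ≡ 8, so v_1 = 8^{−1} = 7 (mod 11).
  i = 2 (α = 10): (10−5)(10−6)(10−2)(10−3) = 5·4·8·7 = 1120 ≡ 9, so v_2 = 9^{−1} = 5 (mod 11).
  i = 3 (α = 6): (6−5)(6−10)(6−2)(6−3) = 1·(−4)·4·3 = −48 ≡ 7, so v_3 = 7^{−1} = 8 (mod 11).
  i = 4 (α = 2): (2−5)(2−10)(2−6)(2−3) = (−3)·(−8)·(−4)·(−1) = 96 ≡ 8, so v_4 = 8^{−1} = 7 (mod 11).
  i = 5 (α = 3): (3−5)(3−10)(3−6)(3−2) = (−2)·(−7)·(−3)·1 = −42 ≡ 2, so v_5 = 2^{−1} = 6 (mod 11).
  v = [7, 5, 8, 7, 6].
Step 2: syndromes of r = [4, 1, 10, 7, 3] (all sums mod 11).
  S_0 = Σ v_i r_i = 7·4 + 5·1 + 8·10 + 7·7 + 6·3 = 180 ≡ 4.
  S_1 = Σ v_i α_i r_i = 7·5·4 + 5·10·1 + 8·6·10 + 7·2·7 + 6·3·3 = 822 ≡ 8.
  α_i^2 mod 11 = [3, 1, 3, 4, 9].
  S_2 = Σ v_i α_i^2 r_i = 7·3·4 + 5·1·1 + 8·3·10 + 7·4·7 + 6·9·3 = 687 ≡ 5.
  S = (4, 8, 5) ≠ 0, so r is not a codeword (an error is present).
Step 3: locate the error. For a single error e at position i, S_ℓ = v_i·e·α_i^ℓ, so α_err = S_1/S_0.
  S_0^{−1} = 4^{−1} = 3 (mod 11), so α_err = 8·3 = 24 ≡ 2 = α_4. Error position i = 4.
  Consistency check: S_2/S_1 = 5·7 = 35 ≡ 2 = α_err ✓ (single-error assumption holds).
Step 4: error magnitude e = S_0/v_4 = S_0·∏_{j≠4}(α_4 − α_j) = 4·8 = 32 ≡ 10 (mod 11).
Step 5: correct position 4: c_4 = r_4 − e = 7 − 10 ≡ 8 (mod 11). Hence c = [4, 1, 10, 8, 3].
  Check: interpolating c through the α_i gives m(x) = 7 + 6·x (degree < 2) with m(α_i) = c_i for every i, so c is indeed a codeword.


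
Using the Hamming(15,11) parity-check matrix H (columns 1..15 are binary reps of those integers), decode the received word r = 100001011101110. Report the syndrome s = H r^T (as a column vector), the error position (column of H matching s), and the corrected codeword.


s = (0, 0, 1, 1)^T, error position = 3, corrected codeword c = 101001011101110

Compute s = H r^T mod 2 one row at a time:
  s_1 = 1 + 1 + 1 + 0 + 1 + 1 + 1 + 0 = 6 ≡ 0 (mod 2).
  s_2 = 0 + 0 + 1 + 0 + 1 + 1 + 1 + 0 = 4 ≡ 0 (mod 2).
  s_3 = 0 + 0 + 1 + 0 + 1 + 0 + 1 + 0 = 3 ≡ 1 (mod 2).
  s_4 = 1 + 0 + 0 + 0 + 1 + 0 + 1 + 0 = 3 ≡ 1 (mod 2).
s = (0, 0, 1, 1)^T — this equals column 3 of H (binary 0011), so error is at position 3.
Correct: flip bit 3 of r = 100001011101110 to get c = 101001011101110.


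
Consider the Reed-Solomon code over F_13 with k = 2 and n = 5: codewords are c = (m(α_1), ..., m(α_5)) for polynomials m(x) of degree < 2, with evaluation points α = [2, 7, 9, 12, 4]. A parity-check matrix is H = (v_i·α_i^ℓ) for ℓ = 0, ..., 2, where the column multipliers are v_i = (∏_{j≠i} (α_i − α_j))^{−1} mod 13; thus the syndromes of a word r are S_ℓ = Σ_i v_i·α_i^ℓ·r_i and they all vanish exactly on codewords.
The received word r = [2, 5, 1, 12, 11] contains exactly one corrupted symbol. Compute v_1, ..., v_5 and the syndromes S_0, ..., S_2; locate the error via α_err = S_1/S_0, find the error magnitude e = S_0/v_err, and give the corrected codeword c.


S = (1, 12, 1), error at position 4, error magnitude e = 4, c = [2, 5, 1, 8, 11].

Step 1: column multipliers v_i = (∏_{j≠i}(α_i − α_j))^{−1} mod 13.
  i = 1 (α = 2): (2−7)(2−9)(2−12)(2−4) = (−5)·(−7)·(−10)·(−2) = 700 ≡ 11, so v_1 = 11^{−1} = 6 (mod 13).
  i = 2 (α = 7): (7−2)(7−9)(7−12)(7−4) = 5·(−2)·(−5)·3 = 150 ≡ 7, so v_2 = 7^{−1} = 2 (mod 13).
  i = 3 (α = 9): (9−2)(9−7)(9−12)(9−4) = 7·2·(−3)·5 = −210 ≡ 11, so v_3 = 11^{−1} = 6 (mod 13).
  i = 4 (α = 12): (12−2)(12−7)(12−9)(12−4) = 10·5·3·8 = 1200 ≡ 4, so v_4 = 4^{−1} = 10 (mod 13).
  i = 5 (α = 4): (4−2)(4−7)(4−9)(4−12) = 2·(−3)·(−5)·(−8) = −240 ≡ 7, so v_5 = 7^{−1} = 2 (mod 13).
  v = [6, 2, 6, 10, 2].
Step 2: syndromes of r = [2, 5, 1, 12, 11] (all sums mod 13).
  S_0 = Σ v_i r_i = 6·2 + 2·5 + 6·1 + 10·12 + 2·11 = 170 ≡ 1.
  S_1 = Σ v_i α_i r_i = 6·2·2 + 2·7·5 + 6·9·1 + 10·12·12 + 2·4·11 = 1676 ≡ 12.
  α_i^2 mod 13 = [4, 10, 3, 1, 3].
  S_2 = Σ v_i α_i^2 r_i = 6·4·2 + 2·10·5 + 6·3·1 + 10·1·12 + 2·3·11 = 352 ≡ 1.
  S = (1, 12, 1) ≠ 0, so r is not a codeword (an error is present).
Step 3: locate the error. For a single error e at position i, S_ℓ = v_i·e·α_i^ℓ, so α_err = S_1/S_0.
  S_0^{−1} = 1^{−1} = 1 (mod 13), so α_err = 12·1 = 12 ≡ 12 = α_4. Error position i = 4.
  Consistency check: S_2/S_1 = 1·12 = 12 ≡ 12 = α_err ✓ (single-error assumption holds).
Step 4: error magnitude e = S_0/v_4 = S_0·∏_{j≠4}(α_4 − α_j) = 1·4 = 4 ≡ 4 (mod 13).
Step 5: correct position 4: c_4 = r_4 − e = 12 − 4 ≡ 8 (mod 13). Hence c = [2, 5, 1, 8, 11].
  Check: interpolating c through the α_i gives m(x) = 6 + 11·x (degree < 2) with m(α_i) = c_i for every i, so c is indeed a codeword.


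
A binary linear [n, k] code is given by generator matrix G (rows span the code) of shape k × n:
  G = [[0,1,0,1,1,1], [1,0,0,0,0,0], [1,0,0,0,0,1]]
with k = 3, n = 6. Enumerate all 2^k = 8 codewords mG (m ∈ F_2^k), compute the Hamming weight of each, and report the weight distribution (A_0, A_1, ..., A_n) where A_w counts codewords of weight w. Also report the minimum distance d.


Weight distribution: A_0 = 1, A_1 = 2, A_2 = 1, A_3 = 1, A_4 = 2, A_5 = 1. Minimum distance d = 1.

Enumerate all 2^3 = 8 messages m ∈ F_2^3.
For each, compute codeword c = mG in F_2^6, then tally its weight.
  m = 000 → c = 000000, weight = 0.
  m = 100 → c = 010111, weight = 4.
  m = 010 → c = 100000, weight = 1.
  m = 110 → c = 110111, weight = 5.
  m = 001 → c = 100001, weight = 2.
  m = 101 → c = 110110, weight = 4.
  m = 011 → c = 000001, weight = 1.
  m = 111 → c = 010110, weight = 3.
Tally weights:
  weight 0: 1 codewords.
  weight 1: 2 codewords.
  weight 2: 1 codewords.
  weight 3: 1 codewords.
  weight 4: 2 codewords.
  weight 5: 1 codewords.
Minimum distance d = smallest w > 0 with A_w > 0 = 1.
Sanity: Σ A_w = 8 = 2^3 = 8 ✓.


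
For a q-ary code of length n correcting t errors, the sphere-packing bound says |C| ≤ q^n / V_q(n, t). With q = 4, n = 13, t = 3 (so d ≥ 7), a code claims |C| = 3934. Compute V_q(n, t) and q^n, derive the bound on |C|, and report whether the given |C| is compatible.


V_q(n, t) = 8464, q^n = 67108864, Hamming bound = 7928, |C| = 3934 ≤ bound (satisfied).

Step 1: Compute V_q(n, t) = Σ_{j=0}^3 C(n, j) (q−1)^j.
  j = 0: C(13,0)·(3)^0 = 1·1 = 1.
  j = 1: C(13,1)·(3)^1 = 13·3 = 39.
  j = 2: C(13,2)·(3)^2 = 78·9 = 702.
  j = 3: C(13,3)·(3)^3 = 286·27 = 7722.
  V_q(n, t) = 1 + 39 + 702 + 7722 = 8464.
Step 2: q^n = 4^13 = 67108864.
Step 3: Hamming bound ⌊q^n / V_q(n,t)⌋ = ⌊67108864/8464⌋ = 7928.
Step 4: Compare |C| = 3934 to 7928: satisfied.
The claimed |C| lies below the Hamming bound.


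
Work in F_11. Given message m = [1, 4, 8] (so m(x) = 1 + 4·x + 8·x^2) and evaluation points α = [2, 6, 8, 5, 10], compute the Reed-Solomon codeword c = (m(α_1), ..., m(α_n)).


c = [8, 5, 6, 1, 5]

Message polynomial: m(x) = 1 + 4·x + 8·x^2 (mod 11).
For each evaluation point α_i, compute m(α_i) mod 11:
  α_1 = 2: Horner steps 8 → 9 → 8, so m(2) = 8.
  α_2 = 6: Horner steps 8 → 8 → 5, so m(6) = 5.
  α_3 = 8: Horner steps 8 → 2 → 6, so m(8) = 6.
  α_4 = 5: Horner steps 8 → 0 → 1, so m(5) = 1.
  α_5 = 10: Horner steps 8 → 7 → 5, so m(10) = 5.
Codeword c = [8, 5, 6, 1, 5] ∈ F_11^5.


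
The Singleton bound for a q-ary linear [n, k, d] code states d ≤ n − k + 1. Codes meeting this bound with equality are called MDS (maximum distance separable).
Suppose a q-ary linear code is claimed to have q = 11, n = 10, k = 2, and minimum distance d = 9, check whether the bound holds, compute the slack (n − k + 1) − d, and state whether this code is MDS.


Singleton RHS = n − k + 1 = 9, slack = 0, bound satisfied, MDS.

Singleton bound: d ≤ n − k + 1.
Here n = 10, k = 2, so n − k + 1 = 9.
Given d = 9, check d ≤ 9: YES.
Slack = (n − k + 1) − d = 0.
The code is MDS (slack = 0).
Description: the claimed parameters are [10, 2, 9]_11; such a code would be MDS (meets Singleton bound).


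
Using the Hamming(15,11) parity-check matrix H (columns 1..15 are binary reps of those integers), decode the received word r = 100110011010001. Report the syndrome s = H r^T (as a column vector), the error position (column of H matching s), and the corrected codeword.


s = (0, 1, 0, 1)^T, error position = 5, corrected codeword c = 100100011010001

Compute s = H r^T mod 2 one row at a time:
  s_1 = 1 + 1 + 0 + 1 + 0 + 0 + 0 + 1 = 4 ≡ 0 (mod 2).
  s_2 = 1 + 1 + 0 + 0 + 0 + 0 + 0 + 1 = 3 ≡ 1 (mod 2).
  s_3 = 0 + 0 + 0 + 0 + 0 + 1 + 0 + 1 = 2 ≡ 0 (mod 2).
  s_4 = 1 + 0 + 1 + 0 + 1 + 1 + 0 + 1 = 5 ≡ 1 (mod 2).
s = (0, 1, 0, 1)^T — this equals column 5 of H (binary 0101), so error is at position 5.
Correct: flip bit 5 of r = 100110011010001 to get c = 100100011010001.


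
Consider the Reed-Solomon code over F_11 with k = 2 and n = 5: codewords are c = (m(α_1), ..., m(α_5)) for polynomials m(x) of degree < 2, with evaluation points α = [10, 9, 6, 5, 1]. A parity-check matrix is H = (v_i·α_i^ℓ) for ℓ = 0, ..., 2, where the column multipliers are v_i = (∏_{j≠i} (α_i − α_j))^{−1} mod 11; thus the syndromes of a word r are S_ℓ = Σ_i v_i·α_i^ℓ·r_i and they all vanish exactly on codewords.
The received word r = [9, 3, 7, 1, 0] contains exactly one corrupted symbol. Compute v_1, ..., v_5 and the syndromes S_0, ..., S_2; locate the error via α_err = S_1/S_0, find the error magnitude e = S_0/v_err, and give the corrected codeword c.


S = (10, 10, 10), error at position 5, error magnitude e = 1, c = [9, 3, 7, 1, 10].

Step 1: column multipliers v_i = (∏_{j≠i}(α_i − α_j))^{−1} mod 11.
  i = 1 (α = 10): (10−9)(10−6)(10−5)(10−1) = 1·4·5·9 = 180 ≡ 4, so v_1 = 4^{−1} = 3 (mod 11).
  i = 2 (α = 9): (9−10)(9−6)(9−5)(9−1) = (−1)·3·4·8 = −96 ≡ 3, so v_2 = 3^{−1} = 4 (mod 11).
  i = 3 (α = 6): (6−10)(6−9)(6−5)(6−1) = (−4)·(−3)·1·5 = 60 ≡ 5, so v_3 = 5^{−1} = 9 (mod 11).
  i = 4 (α = 5): (5−10)(5−9)(5−6)(5−1) = (−5)·(−4)·(−1)·4 = −80 ≡ 8, so v_4 = 8^{−1} = 7 (mod 11).
  i = 5 (α = 1): (1−10)(1−9)(1−6)(1−5) = (−9)·(−8)·(−5)·(−4) = 1440 ≡ 10, so v_5 = 10^{−1} = 10 (mod 11).
  v = [3, 4, 9, 7, 10].
Step 2: syndromes of r = [9, 3, 7, 1, 0] (all sums mod 11).
  S_0 = Σ v_i r_i = 3·9 + 4·3 + 9·7 + 7·1 + 10·0 = 109 ≡ 10.
  S_1 = Σ v_i α_i r_i = 3·10·9 + 4·9·3 + 9·6·7 + 7·5·1 + 10·1·0 = 791 ≡ 10.
  α_i^2 mod 11 = [1, 4, 3, 3, 1].
  S_2 = Σ v_i α_i^2 r_i = 3·1·9 + 4·4·3 + 9·3·7 + 7·3·1 + 10·1·0 = 285 ≡ 10.
  S = (10, 10, 10) ≠ 0, so r is not a codeword (an error is present).
Step 3: locate the error. For a single error e at position i, S_ℓ = v_i·e·α_i^ℓ, so α_err = S_1/S_0.
  S_0^{−1} = 10^{−1} = 10 (mod 11), so α_err = 10·10 = 100 ≡ 1 = α_5. Error position i = 5.
  Consistency check: S_2/S_1 = 10·10 = 100 ≡ 1 = α_err ✓ (single-error assumption holds).
Step 4: error magnitude e = S_0/v_5 = S_0·∏_{j≠5}(α_5 − α_j) = 10·10 = 100 ≡ 1 (mod 11).
Step 5: correct position 5: c_5 = r_5 − e = 0 − 1 ≡ 10 (mod 11). Hence c = [9, 3, 7, 1, 10].
  Check: interpolating c through the α_i gives m(x) = 4 + 6·x (degree < 2) with m(α_i) = c_i for every i, so c is indeed a codeword.


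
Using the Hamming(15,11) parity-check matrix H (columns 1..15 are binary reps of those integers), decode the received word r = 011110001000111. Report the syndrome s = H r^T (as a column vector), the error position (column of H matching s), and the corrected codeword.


s = (0, 1, 0, 1)^T, error position = 5, corrected codeword c = 011100001000111

Compute s = H r^T mod 2 one row at a time:
  s_1 = 0 + 1 + 0 + 0 + 0 + 1 + 1 + 1 = 4 ≡ 0 (mod 2).
  s_2 = 1 + 1 + 0 + 0 + 0 + 1 + 1 + 1 = 5 ≡ 1 (mod 2).
  s_3 = 1 + 1 + 0 + 0 + 0 + 0 + 1 + 1 = 4 ≡ 0 (mod 2).
  s_4 = 0 + 1 + 1 + 0 + 1 + 0 + 1 + 1 = 5 ≡ 1 (mod 2).
s = (0, 1, 0, 1)^T — this equals column 5 of H (binary 0101), so error is at position 5.
Correct: flip bit 5 of r = 011110001000111 to get c = 011100001000111.


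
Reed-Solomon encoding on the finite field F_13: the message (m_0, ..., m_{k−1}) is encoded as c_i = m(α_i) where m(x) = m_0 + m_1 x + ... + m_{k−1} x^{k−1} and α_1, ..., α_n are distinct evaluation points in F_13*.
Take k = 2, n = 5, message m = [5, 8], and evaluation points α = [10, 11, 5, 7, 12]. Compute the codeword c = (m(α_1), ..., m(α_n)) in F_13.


c = [7, 2, 6, 9, 10]

Message polynomial: m(x) = 5 + 8·x (mod 13).
For each evaluation point α_i, compute m(α_i) mod 13:
  α_1 = 10: Horner steps 8 → 7, so m(10) = 7.
  α_2 = 11: Horner steps 8 → 2, so m(11) = 2.
  α_3 = 5: Horner steps 8 → 6, so m(5) = 6.
  α_4 = 7: Horner steps 8 → 9, so m(7) = 9.
  α_5 = 12: Horner steps 8 → 10, so m(12) = 10.
Codeword c = [7, 2, 6, 9, 10] ∈ F_13^5.


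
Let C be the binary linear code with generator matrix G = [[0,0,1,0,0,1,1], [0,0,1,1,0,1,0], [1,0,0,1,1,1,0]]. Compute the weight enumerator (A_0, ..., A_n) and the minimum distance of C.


Weight distribution: A_0 = 1, A_2 = 1, A_3 = 3, A_4 = 2, A_5 = 1. Minimum distance d = 2.

Enumerate all 2^3 = 8 messages m ∈ F_2^3.
For each, compute codeword c = mG in F_2^7, then tally its weight.
  m = 000 → c = 0000000, weight = 0.
  m = 100 → c = 0010011, weight = 3.
  m = 010 → c = 0011010, weight = 3.
  m = 110 → c = 0001001, weight = 2.
  m = 001 → c = 1001110, weight = 4.
  m = 101 → c = 1011101, weight = 5.
  m = 011 → c = 1010100, weight = 3.
  m = 111 → c = 1000111, weight = 4.
Tally weights:
  weight 0: 1 codewords.
  weight 2: 1 codewords.
  weight 3: 3 codewords.
  weight 4: 2 codewords.
  weight 5: 1 codewords.
Minimum distance d = smallest w > 0 with A_w > 0 = 2.
Sanity: Σ A_w = 8 = 2^3 = 8 ✓.


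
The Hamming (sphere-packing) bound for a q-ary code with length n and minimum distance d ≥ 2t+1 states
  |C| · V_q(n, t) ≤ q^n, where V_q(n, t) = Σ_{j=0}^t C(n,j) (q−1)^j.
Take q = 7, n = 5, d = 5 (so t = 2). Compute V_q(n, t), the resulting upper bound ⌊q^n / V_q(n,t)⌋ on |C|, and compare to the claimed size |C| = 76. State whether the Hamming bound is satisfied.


V_q(n, t) = 391, q^n = 16807, Hamming bound = 42, |C| = 76 > bound (violated).

Step 1: Compute V_q(n, t) = Σ_{j=0}^2 C(n, j) (q−1)^j.
  j = 0: C(5,0)·(6)^0 = 1·1 = 1.
  j = 1: C(5,1)·(6)^1 = 5·6 = 30.
  j = 2: C(5,2)·(6)^2 = 10·36 = 360.
  V_q(n, t) = 1 + 30 + 360 = 391.
Step 2: q^n = 7^5 = 16807.
Step 3: Hamming bound ⌊q^n / V_q(n,t)⌋ = ⌊16807/391⌋ = 42.
Step 4: Compare |C| = 76 to 42: violated.
The claimed |C| lies above the Hamming bound, so no 7-ary code of length 5 with d ≥ 5 can have 76 codewords.


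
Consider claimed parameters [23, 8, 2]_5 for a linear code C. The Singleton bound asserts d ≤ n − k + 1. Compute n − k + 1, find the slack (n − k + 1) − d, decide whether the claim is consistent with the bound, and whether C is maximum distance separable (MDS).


Singleton RHS = n − k + 1 = 16, slack = 14, bound satisfied, not MDS.

Singleton bound: d ≤ n − k + 1.
Here n = 23, k = 8, so n − k + 1 = 16.
Given d = 2, check d ≤ 16: YES.
Slack = (n − k + 1) − d = 14.
The code is NOT MDS (slack = 14 > 0).
Description: the claimed parameters are [23, 8, 2]_5; such a code would be non-MDS.


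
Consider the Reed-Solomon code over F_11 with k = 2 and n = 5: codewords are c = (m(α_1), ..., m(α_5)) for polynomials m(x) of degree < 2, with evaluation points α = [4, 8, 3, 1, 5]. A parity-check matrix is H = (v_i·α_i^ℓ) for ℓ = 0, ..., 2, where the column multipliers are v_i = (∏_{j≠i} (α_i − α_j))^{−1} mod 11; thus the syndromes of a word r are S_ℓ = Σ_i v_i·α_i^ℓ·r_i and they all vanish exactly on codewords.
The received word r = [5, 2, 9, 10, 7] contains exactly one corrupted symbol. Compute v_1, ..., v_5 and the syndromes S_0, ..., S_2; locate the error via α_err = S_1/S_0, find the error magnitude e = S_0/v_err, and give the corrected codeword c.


S = (3, 9, 5), error at position 3, error magnitude e = 6, c = [5, 2, 3, 10, 7].

Step 1: column multipliers v_i = (∏_{j≠i}(α_i − α_j))^{−1} mod 11.
  i = 1 (α = 4): (4−8)(4−3)(4−1)(4−5) = (−4)·1·3·(−1) = 12 ≡ 1, so v_1 = 1^{−1} = 1 (mod 11).
  i = 2 (α = 8): (8−4)(8−3)(8−1)(8−5) = 4·5·7·3 = 420 ≡ 2, so v_2 = 2^{−1} = 6 (mod 11).
  i = 3 (α = 3): (3−4)(3−8)(3−1)(3−5) = (−1)·(−5)·2·(−2) = −20 ≡ 2, so v_3 = 2^{−1} = 6 (mod 11).
  i = 4 (α = 1): (1−4)(1−8)(1−3)(1−5) = (−3)·(−7)·(−2)·(−4) = 168 ≡ 3, so v_4 = 3^{−1} = 4 (mod 11).
  i = 5 (α = 5): (5−4)(5−8)(5−3)(5−1) = 1·(−3)·2·4 = −24 ≡ 9, so v_5 = 9^{−1} = 5 (mod 11).
  v = [1, 6, 6, 4, 5].
Step 2: syndromes of r = [5, 2, 9, 10, 7] (all sums mod 11).
  S_0 = Σ v_i r_i = 1·5 + 6·2 + 6·9 + 4·10 + 5·7 = 146 ≡ 3.
  S_1 = Σ v_i α_i r_i = 1·4·5 + 6·8·2 + 6·3·9 + 4·1·10 + 5·5·7 = 493 ≡ 9.
  α_i^2 mod 11 = [5, 9, 9, 1, 3].
  S_2 = Σ v_i α_i^2 r_i = 1·5·5 + 6·9·2 + 6·9·9 + 4·1·10 + 5·3·7 = 764 ≡ 5.
  S = (3, 9, 5) ≠ 0, so r is not a codeword (an error is present).
Step 3: locate the error. For a single error e at position i, S_ℓ = v_i·e·α_i^ℓ, so α_err = S_1/S_0.
  S_0^{−1} = 3^{−1} = 4 (mod 11), so α_err = 9·4 = 36 ≡ 3 = α_3. Error position i = 3.
  Consistency check: S_2/S_1 = 5·5 = 25 ≡ 3 = α_err ✓ (single-error assumption holds).
Step 4: error magnitude e = S_0/v_3 = S_0·∏_{j≠3}(α_3 − α_j) = 3·2 = 6 ≡ 6 (mod 11).
Step 5: correct position 3: c_3 = r_3 − e = 9 − 6 ≡ 3 (mod 11). Hence c = [5, 2, 3, 10, 7].
  Check: interpolating c through the α_i gives m(x) = 8 + 2·x (degree < 2) with m(α_i) = c_i for every i, so c is indeed a codeword.


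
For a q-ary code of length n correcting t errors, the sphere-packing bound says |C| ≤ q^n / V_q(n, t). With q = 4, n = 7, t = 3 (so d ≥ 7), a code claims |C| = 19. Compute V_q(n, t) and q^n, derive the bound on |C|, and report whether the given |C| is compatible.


V_q(n, t) = 1156, q^n = 16384, Hamming bound = 14, |C| = 19 > bound (violated).

Step 1: Compute V_q(n, t) = Σ_{j=0}^3 C(n, j) (q−1)^j.
  j = 0: C(7,0)·(3)^0 = 1·1 = 1.
  j = 1: C(7,1)·(3)^1 = 7·3 = 21.
  j = 2: C(7,2)·(3)^2 = 21·9 = 189.
  j = 3: C(7,3)·(3)^3 = 35·27 = 945.
  V_q(n, t) = 1 + 21 + 189 + 945 = 1156.
Step 2: q^n = 4^7 = 16384.
Step 3: Hamming bound ⌊q^n / V_q(n,t)⌋ = ⌊16384/1156⌋ = 14.
Step 4: Compare |C| = 19 to 14: violated.
The claimed |C| lies above the Hamming bound, so no 4-ary code of length 7 with d ≥ 7 can have 19 codewords.
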